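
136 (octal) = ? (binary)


136 (base 8) = 94 (decimal)
94 (decimal) = 1011110 (base 2)


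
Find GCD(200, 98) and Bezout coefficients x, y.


Tabular extended Euclidean (each row: r = 200*s + 98*t):
r=200, s=1, t=0
r=98, s=0, t=1
q=2: r=4, s=1, t=-2   [200*(1) + 98*(-2) = 4]
q=24: r=2, s=-24, t=49   [200*(-24) + 98*(49) = 2]
q=2: r=0, s=49, t=-100   [200*(49) + 98*(-100) = 0]
GCD = 2; from the row with r=2: x=-24, y=49
Check: 200*(-24) + 98*(49) = -4800 + 4802 = 2

GCD = 2, x = -24, y = 49


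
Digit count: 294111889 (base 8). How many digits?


294111889 in base 8 = 2141745221
Number of digits = 10

10 digits (base 8)


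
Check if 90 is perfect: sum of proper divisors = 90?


Proper divisors of 90: 1, 2, 3, 5, 6, 9, 10, 15, 18, 30, 45
Sum = 1 + 2 + 3 + 5 + 6 + 9 + 10 + 15 + 18 + 30 + 45 = 144

No, 90 is not perfect (144 ≠ 90)


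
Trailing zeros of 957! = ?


floor(957/5) = 191
floor(957/25) = 38
floor(957/125) = 7
floor(957/625) = 1
Total = 237

237 trailing zeros


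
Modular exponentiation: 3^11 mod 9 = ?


3^1 mod 9 = 3
3^2 mod 9 = 0
3^3 mod 9 = 0
3^4 mod 9 = 0
3^5 mod 9 = 0
3^6 mod 9 = 0
3^7 mod 9 = 0
3^8 mod 9 = 0
3^9 mod 9 = 0
3^10 mod 9 = 0
3^11 mod 9 = 0


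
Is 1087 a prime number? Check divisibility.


Check divisors up to sqrt(1087) = 32.9697
No divisors found.
1087 is prime.

Yes, 1087 is prime


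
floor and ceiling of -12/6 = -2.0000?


-12/6 = -2.0000
floor = -2
ceil = -2

floor = -2, ceil = -2


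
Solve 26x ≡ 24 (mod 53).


GCD(26, 53) = 1, unique solution
a^(-1) mod 53 = 51
x = 51 * 24 mod 53 = 5

x ≡ 5 (mod 53)


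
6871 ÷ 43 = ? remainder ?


6871 = 43 * 159 + 34
Check: 6837 + 34 = 6871

q = 159, r = 34


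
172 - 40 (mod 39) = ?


172 - 40 = 132
132 mod 39 = 15


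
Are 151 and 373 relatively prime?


Euclidean algorithm:
373 = 2 * 151 + 71
151 = 2 * 71 + 9
71 = 7 * 9 + 8
9 = 1 * 8 + 1
8 = 8 * 1 + 0
GCD(151, 373) = 1

Yes, coprime (GCD = 1)


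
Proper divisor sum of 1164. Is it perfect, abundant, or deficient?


Proper divisors: 1, 2, 3, 4, 6, 12, 97, 194, 291, 388, 582
Sum = 1 + 2 + 3 + 4 + 6 + 12 + 97 + 194 + 291 + 388 + 582 = 1580
1580 > 1164 → abundant

s(1164) = 1580 (abundant)


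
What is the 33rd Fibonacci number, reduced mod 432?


F(k) mod 432 for k=1..33:
1, 1, 2, 3, 5, 8, 13, 21, 34, 55, 89, 144, 233, 377, 178, 123, 301, 424, 293, 285, 146, 431, 145, 144, 289, 1, 290, 291, 149, 8, 157, 165, 322
F(33) mod 432 = 322


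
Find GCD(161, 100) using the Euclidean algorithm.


161 = 1 * 100 + 61
100 = 1 * 61 + 39
61 = 1 * 39 + 22
39 = 1 * 22 + 17
22 = 1 * 17 + 5
17 = 3 * 5 + 2
5 = 2 * 2 + 1
2 = 2 * 1 + 0
GCD = 1


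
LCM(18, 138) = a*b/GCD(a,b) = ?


GCD(18, 138) = 6
LCM = 18*138/6 = 2484/6 = 414

LCM = 414


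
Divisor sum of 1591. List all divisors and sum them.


Divisors of 1591: 1, 37, 43, 1591
Sum = 1 + 37 + 43 + 1591 = 1672

σ(1591) = 1672


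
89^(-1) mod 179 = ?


Use the extended Euclidean algorithm on (179, 89); each row r = 179*s + 89*t:
r=179, s=1, t=0
r=89, s=0, t=1
q=2: r=1, s=1, t=-2   [179*(1) + 89*(-2) = 1]
q=89: r=0, s=-89, t=179   [179*(-89) + 89*(179) = 0]
GCD = 1 with t = -2, so 89*(-2) ≡ 1 (mod 179)
Inverse = -2 mod 179 = 177
Check: 89 * 177 = 15753 ≡ 1 (mod 179)

89^(-1) ≡ 177 (mod 179)


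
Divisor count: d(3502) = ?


3502 = 2^1 × 17^1 × 103^1
d(3502) = (1+1) × (1+1) × (1+1) = 8

8 divisors


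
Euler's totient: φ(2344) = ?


2344 = 2^3 × 293
Prime factors: 2, 293
φ(2344) = 2344 × (1-1/2) × (1-1/293)
= 2344 × 1/2 × 292/293 = 1168

φ(2344) = 1168


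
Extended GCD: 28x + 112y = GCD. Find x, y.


Tabular extended Euclidean (each row: r = 28*s + 112*t):
r=28, s=1, t=0
r=112, s=0, t=1
q=0: r=28, s=1, t=0   [28*(1) + 112*(0) = 28]
q=4: r=0, s=-4, t=1   [28*(-4) + 112*(1) = 0]
GCD = 28; from the row with r=28: x=1, y=0
Check: 28*(1) + 112*(0) = 28 + 0 = 28

GCD = 28, x = 1, y = 0


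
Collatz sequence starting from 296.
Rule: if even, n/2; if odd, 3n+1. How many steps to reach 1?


296 → 148 → 74 → 37 → 112 → 56 → 28 → 14 → 7 → 22 → 11 → 34 → 17 → 52 → 26 → 13 → 40 → 20 → 10 → 5 → 16 → 8 → 4 → 2 → 1
Total steps = 24

24 steps


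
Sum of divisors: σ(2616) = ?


Divisors of 2616: 1, 2, 3, 4, 6, 8, 12, 24, 109, 218, 327, 436, 654, 872, 1308, 2616
Sum = 1 + 2 + 3 + 4 + 6 + 8 + 12 + 24 + 109 + 218 + 327 + 436 + 654 + 872 + 1308 + 2616 = 6600

σ(2616) = 6600


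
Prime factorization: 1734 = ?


1734 / 2 = 867
867 / 3 = 289
289 / 17 = 17
17 / 17 = 1
1734 = 2 × 3 × 17^2


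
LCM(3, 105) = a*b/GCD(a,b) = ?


GCD(3, 105) = 3
LCM = 3*105/3 = 315/3 = 105

LCM = 105


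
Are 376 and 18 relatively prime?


Euclidean algorithm:
376 = 20 * 18 + 16
18 = 1 * 16 + 2
16 = 8 * 2 + 0
GCD(376, 18) = 2

No, not coprime (GCD = 2)


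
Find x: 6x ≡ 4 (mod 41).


GCD(6, 41) = 1, unique solution
a^(-1) mod 41 = 7
x = 7 * 4 mod 41 = 28

x ≡ 28 (mod 41)


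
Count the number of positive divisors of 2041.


2041 = 13^1 × 157^1
d(2041) = (1+1) × (1+1) = 4

4 divisors


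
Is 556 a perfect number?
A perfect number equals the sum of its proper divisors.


Proper divisors of 556: 1, 2, 4, 139, 278
Sum = 1 + 2 + 4 + 139 + 278 = 424

No, 556 is not perfect (424 ≠ 556)


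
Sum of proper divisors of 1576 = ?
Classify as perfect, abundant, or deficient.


Proper divisors: 1, 2, 4, 8, 197, 394, 788
Sum = 1 + 2 + 4 + 8 + 197 + 394 + 788 = 1394
1394 < 1576 → deficient

s(1576) = 1394 (deficient)


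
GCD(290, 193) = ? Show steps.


290 = 1 * 193 + 97
193 = 1 * 97 + 96
97 = 1 * 96 + 1
96 = 96 * 1 + 0
GCD = 1


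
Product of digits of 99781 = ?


9 × 9 × 7 × 8 × 1 = 4536


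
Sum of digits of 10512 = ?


1 + 0 + 5 + 1 + 2 = 9


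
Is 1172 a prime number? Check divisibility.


1172 / 2 = 586 (exact division)
1172 is NOT prime.

No, 1172 is not prime


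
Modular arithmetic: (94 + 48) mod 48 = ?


94 + 48 = 142
142 mod 48 = 46


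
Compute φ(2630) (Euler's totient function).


2630 = 2 × 5 × 263
Prime factors: 2, 5, 263
φ(2630) = 2630 × (1-1/2) × (1-1/5) × (1-1/263)
= 2630 × 1/2 × 4/5 × 262/263 = 1048

φ(2630) = 1048


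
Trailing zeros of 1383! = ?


floor(1383/5) = 276
floor(1383/25) = 55
floor(1383/125) = 11
floor(1383/625) = 2
Total = 344

344 trailing zeros


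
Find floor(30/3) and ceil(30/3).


30/3 = 10.0000
floor = 10
ceil = 10

floor = 10, ceil = 10


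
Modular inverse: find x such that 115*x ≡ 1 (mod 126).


Use the extended Euclidean algorithm on (126, 115); each row r = 126*s + 115*t:
r=126, s=1, t=0
r=115, s=0, t=1
q=1: r=11, s=1, t=-1   [126*(1) + 115*(-1) = 11]
q=10: r=5, s=-10, t=11   [126*(-10) + 115*(11) = 5]
q=2: r=1, s=21, t=-23   [126*(21) + 115*(-23) = 1]
q=5: r=0, s=-115, t=126   [126*(-115) + 115*(126) = 0]
GCD = 1 with t = -23, so 115*(-23) ≡ 1 (mod 126)
Inverse = -23 mod 126 = 103
Check: 115 * 103 = 11845 ≡ 1 (mod 126)

115^(-1) ≡ 103 (mod 126)


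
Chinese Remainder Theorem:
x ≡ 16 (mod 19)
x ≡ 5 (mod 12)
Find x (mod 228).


M = 19*12 = 228
M1 = M/19 = 12, M2 = M/12 = 19
M1^(-1) mod 19 = 8, M2^(-1) mod 12 = 7
x = 16*12*8 + 5*19*7 = 2201
2201 mod 228 = 149
Check: 149 mod 19 = 16 ✓, 149 mod 12 = 5 ✓

x ≡ 149 (mod 228)


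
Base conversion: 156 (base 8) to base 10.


156 (base 8) = 110 (decimal)
110 (decimal) = 110 (base 10)


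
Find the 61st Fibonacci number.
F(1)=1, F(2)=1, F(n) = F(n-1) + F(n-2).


Sequence: 1, 1, 2, 3, 5, 8, 13, 21, 34, 55, 89, 144, 233, 377, 610, 987, 1597, 2584, 4181, 6765, 10946, 17711, 28657, 46368, 75025, 121393, 196418, 317811, 514229, 832040, 1346269, 2178309, 3524578, 5702887, 9227465, 14930352, 24157817, 39088169, 63245986, 102334155, 165580141, 267914296, 433494437, 701408733, 1134903170, 1836311903, 2971215073, 4807526976, 7778742049, 12586269025, 20365011074, 32951280099, 53316291173, 86267571272, 139583862445, 225851433717, 365435296162, 591286729879, 956722026041, 1548008755920, 2504730781961
F(61) = 2504730781961


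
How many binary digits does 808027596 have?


808027596 in base 2 = 110000001010011000010111001100
Number of digits = 30

30 digits (base 2)


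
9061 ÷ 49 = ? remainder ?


9061 = 49 * 184 + 45
Check: 9016 + 45 = 9061

q = 184, r = 45


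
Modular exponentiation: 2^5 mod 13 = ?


2^1 mod 13 = 2
2^2 mod 13 = 4
2^3 mod 13 = 8
2^4 mod 13 = 3
2^5 mod 13 = 6


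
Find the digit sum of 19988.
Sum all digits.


1 + 9 + 9 + 8 + 8 = 35


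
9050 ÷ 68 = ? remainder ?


9050 = 68 * 133 + 6
Check: 9044 + 6 = 9050

q = 133, r = 6


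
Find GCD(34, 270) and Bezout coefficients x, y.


Tabular extended Euclidean (each row: r = 34*s + 270*t):
r=34, s=1, t=0
r=270, s=0, t=1
q=0: r=34, s=1, t=0   [34*(1) + 270*(0) = 34]
q=7: r=32, s=-7, t=1   [34*(-7) + 270*(1) = 32]
q=1: r=2, s=8, t=-1   [34*(8) + 270*(-1) = 2]
q=16: r=0, s=-135, t=17   [34*(-135) + 270*(17) = 0]
GCD = 2; from the row with r=2: x=8, y=-1
Check: 34*(8) + 270*(-1) = 272 - 270 = 2

GCD = 2, x = 8, y = -1


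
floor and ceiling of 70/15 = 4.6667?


70/15 = 4.6667
floor = 4
ceil = 5

floor = 4, ceil = 5


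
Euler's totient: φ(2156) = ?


2156 = 2^2 × 7^2 × 11
Prime factors: 2, 7, 11
φ(2156) = 2156 × (1-1/2) × (1-1/7) × (1-1/11)
= 2156 × 1/2 × 6/7 × 10/11 = 840

φ(2156) = 840


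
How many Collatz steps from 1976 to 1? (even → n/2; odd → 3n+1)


1976 → 988 → 494 → 247 → 742 → 371 → 1114 → 557 → 1672 → 836 → 418 → 209 → 628 → 314 → 157 → 472 → 236 → 118 → 59 → 178 → 89 → 268 → 134 → 67 → 202 → 101 → 304 → 152 → 76 → 38 → 19 → 58 → 29 → 88 → 44 → 22 → 11 → 34 → 17 → 52 → 26 → 13 → 40 → 20 → 10 → 5 → 16 → 8 → 4 → 2 → 1
Total steps = 50

50 steps


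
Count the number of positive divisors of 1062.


1062 = 2^1 × 3^2 × 59^1
d(1062) = (1+1) × (2+1) × (1+1) = 12

12 divisors


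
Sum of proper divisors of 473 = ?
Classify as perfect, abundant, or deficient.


Proper divisors: 1, 11, 43
Sum = 1 + 11 + 43 = 55
55 < 473 → deficient

s(473) = 55 (deficient)


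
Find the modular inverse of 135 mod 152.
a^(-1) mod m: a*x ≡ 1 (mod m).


Use the extended Euclidean algorithm on (152, 135); each row r = 152*s + 135*t:
r=152, s=1, t=0
r=135, s=0, t=1
q=1: r=17, s=1, t=-1   [152*(1) + 135*(-1) = 17]
q=7: r=16, s=-7, t=8   [152*(-7) + 135*(8) = 16]
q=1: r=1, s=8, t=-9   [152*(8) + 135*(-9) = 1]
q=16: r=0, s=-135, t=152   [152*(-135) + 135*(152) = 0]
GCD = 1 with t = -9, so 135*(-9) ≡ 1 (mod 152)
Inverse = -9 mod 152 = 143
Check: 135 * 143 = 19305 ≡ 1 (mod 152)

135^(-1) ≡ 143 (mod 152)


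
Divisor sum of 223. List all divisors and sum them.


Divisors of 223: 1, 223
Sum = 1 + 223 = 224

σ(223) = 224


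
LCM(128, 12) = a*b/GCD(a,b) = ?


GCD(128, 12) = 4
LCM = 128*12/4 = 1536/4 = 384

LCM = 384


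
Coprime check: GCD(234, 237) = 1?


Euclidean algorithm:
237 = 1 * 234 + 3
234 = 78 * 3 + 0
GCD(234, 237) = 3

No, not coprime (GCD = 3)


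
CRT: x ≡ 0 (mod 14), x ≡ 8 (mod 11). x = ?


M = 14*11 = 154
M1 = M/14 = 11, M2 = M/11 = 14
M1^(-1) mod 14 = 9, M2^(-1) mod 11 = 4
x = 0*11*9 + 8*14*4 = 448
448 mod 154 = 140
Check: 140 mod 14 = 0 ✓, 140 mod 11 = 8 ✓

x ≡ 140 (mod 154)


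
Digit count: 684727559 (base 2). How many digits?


684727559 in base 2 = 101000110100000001110100000111
Number of digits = 30

30 digits (base 2)


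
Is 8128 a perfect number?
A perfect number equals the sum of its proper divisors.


Proper divisors of 8128: 1, 2, 4, 8, 16, 32, 64, 127, 254, 508, 1016, 2032, 4064
Sum = 1 + 2 + 4 + 8 + 16 + 32 + 64 + 127 + 254 + 508 + 1016 + 2032 + 4064 = 8128

Yes, 8128 is perfect (8128 = 8128)


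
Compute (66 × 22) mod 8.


66 × 22 = 1452
1452 mod 8 = 4


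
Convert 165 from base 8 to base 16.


165 (base 8) = 117 (decimal)
117 (decimal) = 75 (base 16)


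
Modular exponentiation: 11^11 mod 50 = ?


11^1 mod 50 = 11
11^2 mod 50 = 21
11^3 mod 50 = 31
11^4 mod 50 = 41
11^5 mod 50 = 1
11^6 mod 50 = 11
11^7 mod 50 = 21
11^8 mod 50 = 31
11^9 mod 50 = 41
11^10 mod 50 = 1
11^11 mod 50 = 11


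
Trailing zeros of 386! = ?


floor(386/5) = 77
floor(386/25) = 15
floor(386/125) = 3
Total = 95

95 trailing zeros


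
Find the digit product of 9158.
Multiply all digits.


9 × 1 × 5 × 8 = 360


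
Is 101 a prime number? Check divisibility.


Check divisors up to sqrt(101) = 10.0499
No divisors found.
101 is prime.

Yes, 101 is prime


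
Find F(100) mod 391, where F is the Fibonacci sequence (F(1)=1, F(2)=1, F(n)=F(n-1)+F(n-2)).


F(k) mod 391 for k=1..100:
1, 1, 2, 3, 5, 8, 13, 21, 34, 55, 89, 144, 233, 377, 219, 205, 33, 238, 271, 118, 389, 116, 114, 230, 344, 183, 136, 319, 64, 383, 56, 48, 104, 152, 256, 17, 273, 290, 172, 71, 243, 314, 166, 89, 255, 344, 208, 161, 369, 139, 117, 256, 373, 238, 220, 67, 287, 354, 250, 213, 72, 285, 357, 251, 217, 77, 294, 371, 274, 254, 137, 0, 137, 137, 274, 20, 294, 314, 217, 140, 357, 106, 72, 178, 250, 37, 287, 324, 220, 153, 373, 135, 117, 252, 369, 230, 208, 47, 255, 302
F(100) mod 391 = 302


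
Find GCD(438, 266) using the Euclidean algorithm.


438 = 1 * 266 + 172
266 = 1 * 172 + 94
172 = 1 * 94 + 78
94 = 1 * 78 + 16
78 = 4 * 16 + 14
16 = 1 * 14 + 2
14 = 7 * 2 + 0
GCD = 2


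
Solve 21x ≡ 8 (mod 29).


GCD(21, 29) = 1, unique solution
a^(-1) mod 29 = 18
x = 18 * 8 mod 29 = 28

x ≡ 28 (mod 29)


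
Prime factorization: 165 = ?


165 / 3 = 55
55 / 5 = 11
11 / 11 = 1
165 = 3 × 5 × 11


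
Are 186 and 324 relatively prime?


Euclidean algorithm:
324 = 1 * 186 + 138
186 = 1 * 138 + 48
138 = 2 * 48 + 42
48 = 1 * 42 + 6
42 = 7 * 6 + 0
GCD(186, 324) = 6

No, not coprime (GCD = 6)


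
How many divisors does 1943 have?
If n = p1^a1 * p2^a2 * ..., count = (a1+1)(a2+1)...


1943 = 29^1 × 67^1
d(1943) = (1+1) × (1+1) = 4

4 divisors


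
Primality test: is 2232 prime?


2232 / 2 = 1116 (exact division)
2232 is NOT prime.

No, 2232 is not prime


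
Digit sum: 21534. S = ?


2 + 1 + 5 + 3 + 4 = 15


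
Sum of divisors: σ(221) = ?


Divisors of 221: 1, 13, 17, 221
Sum = 1 + 13 + 17 + 221 = 252

σ(221) = 252


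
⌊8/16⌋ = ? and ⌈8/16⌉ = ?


8/16 = 0.5000
floor = 0
ceil = 1

floor = 0, ceil = 1


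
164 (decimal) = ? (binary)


164 (base 10) = 164 (decimal)
164 (decimal) = 10100100 (base 2)


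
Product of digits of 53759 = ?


5 × 3 × 7 × 5 × 9 = 4725


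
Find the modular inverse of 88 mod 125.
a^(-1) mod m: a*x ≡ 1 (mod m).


Use the extended Euclidean algorithm on (125, 88); each row r = 125*s + 88*t:
r=125, s=1, t=0
r=88, s=0, t=1
q=1: r=37, s=1, t=-1   [125*(1) + 88*(-1) = 37]
q=2: r=14, s=-2, t=3   [125*(-2) + 88*(3) = 14]
q=2: r=9, s=5, t=-7   [125*(5) + 88*(-7) = 9]
q=1: r=5, s=-7, t=10   [125*(-7) + 88*(10) = 5]
q=1: r=4, s=12, t=-17   [125*(12) + 88*(-17) = 4]
q=1: r=1, s=-19, t=27   [125*(-19) + 88*(27) = 1]
q=4: r=0, s=88, t=-125   [125*(88) + 88*(-125) = 0]
GCD = 1 with t = 27, so 88*(27) ≡ 1 (mod 125)
Inverse = 27 mod 125 = 27
Check: 88 * 27 = 2376 ≡ 1 (mod 125)

88^(-1) ≡ 27 (mod 125)


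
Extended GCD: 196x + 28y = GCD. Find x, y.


Tabular extended Euclidean (each row: r = 196*s + 28*t):
r=196, s=1, t=0
r=28, s=0, t=1
q=7: r=0, s=1, t=-7   [196*(1) + 28*(-7) = 0]
GCD = 28; from the row with r=28: x=0, y=1
Check: 196*(0) + 28*(1) = 0 + 28 = 28

GCD = 28, x = 0, y = 1


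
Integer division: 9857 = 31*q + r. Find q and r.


9857 = 31 * 317 + 30
Check: 9827 + 30 = 9857

q = 317, r = 30


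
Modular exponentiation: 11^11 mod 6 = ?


11^1 mod 6 = 5
11^2 mod 6 = 1
11^3 mod 6 = 5
11^4 mod 6 = 1
11^5 mod 6 = 5
11^6 mod 6 = 1
11^7 mod 6 = 5
11^8 mod 6 = 1
11^9 mod 6 = 5
11^10 mod 6 = 1
11^11 mod 6 = 5


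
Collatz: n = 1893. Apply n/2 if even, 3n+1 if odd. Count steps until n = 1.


1893 → 5680 → 2840 → 1420 → 710 → 355 → 1066 → 533 → 1600 → 800 → 400 → 200 → 100 → 50 → 25 → 76 → 38 → 19 → 58 → 29 → 88 → 44 → 22 → 11 → 34 → 17 → 52 → 26 → 13 → 40 → 20 → 10 → 5 → 16 → 8 → 4 → 2 → 1
Total steps = 37

37 steps


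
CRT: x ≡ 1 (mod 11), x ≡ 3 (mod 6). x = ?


M = 11*6 = 66
M1 = M/11 = 6, M2 = M/6 = 11
M1^(-1) mod 11 = 2, M2^(-1) mod 6 = 5
x = 1*6*2 + 3*11*5 = 177
177 mod 66 = 45
Check: 45 mod 11 = 1 ✓, 45 mod 6 = 3 ✓

x ≡ 45 (mod 66)


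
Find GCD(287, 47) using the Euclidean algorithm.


287 = 6 * 47 + 5
47 = 9 * 5 + 2
5 = 2 * 2 + 1
2 = 2 * 1 + 0
GCD = 1


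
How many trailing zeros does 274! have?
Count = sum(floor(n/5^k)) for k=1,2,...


floor(274/5) = 54
floor(274/25) = 10
floor(274/125) = 2
Total = 66

66 trailing zeros


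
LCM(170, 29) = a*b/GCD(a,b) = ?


GCD(170, 29) = 1
LCM = 170*29/1 = 4930/1 = 4930

LCM = 4930


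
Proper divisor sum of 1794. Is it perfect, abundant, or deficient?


Proper divisors: 1, 2, 3, 6, 13, 23, 26, 39, 46, 69, 78, 138, 299, 598, 897
Sum = 1 + 2 + 3 + 6 + 13 + 23 + 26 + 39 + 46 + 69 + 78 + 138 + 299 + 598 + 897 = 2238
2238 > 1794 → abundant

s(1794) = 2238 (abundant)


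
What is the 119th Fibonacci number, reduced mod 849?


F(k) mod 849 for k=1..119:
1, 1, 2, 3, 5, 8, 13, 21, 34, 55, 89, 144, 233, 377, 610, 138, 748, 37, 785, 822, 758, 731, 640, 522, 313, 835, 299, 285, 584, 20, 604, 624, 379, 154, 533, 687, 371, 209, 580, 789, 520, 460, 131, 591, 722, 464, 337, 801, 289, 241, 530, 771, 452, 374, 826, 351, 328, 679, 158, 837, 146, 134, 280, 414, 694, 259, 104, 363, 467, 830, 448, 429, 28, 457, 485, 93, 578, 671, 400, 222, 622, 844, 617, 612, 380, 143, 523, 666, 340, 157, 497, 654, 302, 107, 409, 516, 76, 592, 668, 411, 230, 641, 22, 663, 685, 499, 335, 834, 320, 305, 625, 81, 706, 787, 644, 582, 377, 110, 487
F(119) mod 849 = 487


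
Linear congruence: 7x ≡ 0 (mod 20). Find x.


GCD(7, 20) = 1, unique solution
a^(-1) mod 20 = 3
x = 3 * 0 mod 20 = 0

x ≡ 0 (mod 20)


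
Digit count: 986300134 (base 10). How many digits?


986300134 has 9 digits in base 10
floor(log10(986300134)) + 1 = floor(8.9940) + 1 = 9

9 digits (base 10)


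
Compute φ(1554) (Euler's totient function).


1554 = 2 × 3 × 7 × 37
Prime factors: 2, 3, 7, 37
φ(1554) = 1554 × (1-1/2) × (1-1/3) × (1-1/7) × (1-1/37)
= 1554 × 1/2 × 2/3 × 6/7 × 36/37 = 432

φ(1554) = 432


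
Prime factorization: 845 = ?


845 / 5 = 169
169 / 13 = 13
13 / 13 = 1
845 = 5 × 13^2


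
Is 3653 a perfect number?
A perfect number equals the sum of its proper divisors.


Proper divisors of 3653: 1, 13, 281
Sum = 1 + 13 + 281 = 295

No, 3653 is not perfect (295 ≠ 3653)


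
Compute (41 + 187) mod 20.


41 + 187 = 228
228 mod 20 = 8


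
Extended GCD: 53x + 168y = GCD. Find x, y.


Tabular extended Euclidean (each row: r = 53*s + 168*t):
r=53, s=1, t=0
r=168, s=0, t=1
q=0: r=53, s=1, t=0   [53*(1) + 168*(0) = 53]
q=3: r=9, s=-3, t=1   [53*(-3) + 168*(1) = 9]
q=5: r=8, s=16, t=-5   [53*(16) + 168*(-5) = 8]
q=1: r=1, s=-19, t=6   [53*(-19) + 168*(6) = 1]
q=8: r=0, s=168, t=-53   [53*(168) + 168*(-53) = 0]
GCD = 1; from the row with r=1: x=-19, y=6
Check: 53*(-19) + 168*(6) = -1007 + 1008 = 1

GCD = 1, x = -19, y = 6


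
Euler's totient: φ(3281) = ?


3281 = 17 × 193
Prime factors: 17, 193
φ(3281) = 3281 × (1-1/17) × (1-1/193)
= 3281 × 16/17 × 192/193 = 3072

φ(3281) = 3072


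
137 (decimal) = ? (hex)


137 (base 10) = 137 (decimal)
137 (decimal) = 89 (base 16)


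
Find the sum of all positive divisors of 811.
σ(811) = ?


Divisors of 811: 1, 811
Sum = 1 + 811 = 812

σ(811) = 812


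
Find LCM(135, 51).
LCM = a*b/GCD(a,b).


GCD(135, 51) = 3
LCM = 135*51/3 = 6885/3 = 2295

LCM = 2295


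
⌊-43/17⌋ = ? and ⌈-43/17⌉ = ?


-43/17 = -2.5294
floor = -3
ceil = -2

floor = -3, ceil = -2


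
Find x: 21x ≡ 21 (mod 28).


GCD(21, 28) = 7 divides 21
Divide: 3x ≡ 3 (mod 4)
x ≡ 1 (mod 4)


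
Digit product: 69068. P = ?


6 × 9 × 0 × 6 × 8 = 0


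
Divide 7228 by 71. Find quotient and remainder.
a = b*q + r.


7228 = 71 * 101 + 57
Check: 7171 + 57 = 7228

q = 101, r = 57


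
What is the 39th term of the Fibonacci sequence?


Sequence: 1, 1, 2, 3, 5, 8, 13, 21, 34, 55, 89, 144, 233, 377, 610, 987, 1597, 2584, 4181, 6765, 10946, 17711, 28657, 46368, 75025, 121393, 196418, 317811, 514229, 832040, 1346269, 2178309, 3524578, 5702887, 9227465, 14930352, 24157817, 39088169, 63245986
F(39) = 63245986


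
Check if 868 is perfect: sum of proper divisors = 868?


Proper divisors of 868: 1, 2, 4, 7, 14, 28, 31, 62, 124, 217, 434
Sum = 1 + 2 + 4 + 7 + 14 + 28 + 31 + 62 + 124 + 217 + 434 = 924

No, 868 is not perfect (924 ≠ 868)


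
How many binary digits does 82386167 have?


82386167 in base 2 = 100111010010001110011110111
Number of digits = 27

27 digits (base 2)


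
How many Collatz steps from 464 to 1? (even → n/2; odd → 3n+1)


464 → 232 → 116 → 58 → 29 → 88 → 44 → 22 → 11 → 34 → 17 → 52 → 26 → 13 → 40 → 20 → 10 → 5 → 16 → 8 → 4 → 2 → 1
Total steps = 22

22 steps


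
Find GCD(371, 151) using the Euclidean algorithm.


371 = 2 * 151 + 69
151 = 2 * 69 + 13
69 = 5 * 13 + 4
13 = 3 * 4 + 1
4 = 4 * 1 + 0
GCD = 1


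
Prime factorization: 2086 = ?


2086 / 2 = 1043
1043 / 7 = 149
149 / 149 = 1
2086 = 2 × 7 × 149


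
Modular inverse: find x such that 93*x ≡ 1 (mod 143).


Use the extended Euclidean algorithm on (143, 93); each row r = 143*s + 93*t:
r=143, s=1, t=0
r=93, s=0, t=1
q=1: r=50, s=1, t=-1   [143*(1) + 93*(-1) = 50]
q=1: r=43, s=-1, t=2   [143*(-1) + 93*(2) = 43]
q=1: r=7, s=2, t=-3   [143*(2) + 93*(-3) = 7]
q=6: r=1, s=-13, t=20   [143*(-13) + 93*(20) = 1]
q=7: r=0, s=93, t=-143   [143*(93) + 93*(-143) = 0]
GCD = 1 with t = 20, so 93*(20) ≡ 1 (mod 143)
Inverse = 20 mod 143 = 20
Check: 93 * 20 = 1860 ≡ 1 (mod 143)

93^(-1) ≡ 20 (mod 143)


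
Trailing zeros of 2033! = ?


floor(2033/5) = 406
floor(2033/25) = 81
floor(2033/125) = 16
floor(2033/625) = 3
Total = 506

506 trailing zeros


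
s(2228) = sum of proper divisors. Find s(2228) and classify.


Proper divisors: 1, 2, 4, 557, 1114
Sum = 1 + 2 + 4 + 557 + 1114 = 1678
1678 < 2228 → deficient

s(2228) = 1678 (deficient)


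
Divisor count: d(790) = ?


790 = 2^1 × 5^1 × 79^1
d(790) = (1+1) × (1+1) × (1+1) = 8

8 divisors


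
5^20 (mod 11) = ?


5^1 mod 11 = 5
5^2 mod 11 = 3
5^3 mod 11 = 4
5^4 mod 11 = 9
5^5 mod 11 = 1
5^6 mod 11 = 5
5^7 mod 11 = 3
5^8 mod 11 = 4
5^9 mod 11 = 9
5^10 mod 11 = 1
5^11 mod 11 = 5
5^12 mod 11 = 3
5^13 mod 11 = 4
5^14 mod 11 = 9
5^15 mod 11 = 1
5^16 mod 11 = 5
5^17 mod 11 = 3
5^18 mod 11 = 4
5^19 mod 11 = 9
5^20 mod 11 = 1


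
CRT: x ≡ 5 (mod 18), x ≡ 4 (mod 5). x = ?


M = 18*5 = 90
M1 = M/18 = 5, M2 = M/5 = 18
M1^(-1) mod 18 = 11, M2^(-1) mod 5 = 2
x = 5*5*11 + 4*18*2 = 419
419 mod 90 = 59
Check: 59 mod 18 = 5 ✓, 59 mod 5 = 4 ✓

x ≡ 59 (mod 90)


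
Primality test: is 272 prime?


272 / 2 = 136 (exact division)
272 is NOT prime.

No, 272 is not prime


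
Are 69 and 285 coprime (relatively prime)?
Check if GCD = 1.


Euclidean algorithm:
285 = 4 * 69 + 9
69 = 7 * 9 + 6
9 = 1 * 6 + 3
6 = 2 * 3 + 0
GCD(69, 285) = 3

No, not coprime (GCD = 3)


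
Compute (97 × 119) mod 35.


97 × 119 = 11543
11543 mod 35 = 28


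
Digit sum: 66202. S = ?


6 + 6 + 2 + 0 + 2 = 16


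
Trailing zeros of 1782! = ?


floor(1782/5) = 356
floor(1782/25) = 71
floor(1782/125) = 14
floor(1782/625) = 2
Total = 443

443 trailing zeros


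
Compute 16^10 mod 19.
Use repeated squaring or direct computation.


16^1 mod 19 = 16
16^2 mod 19 = 9
16^3 mod 19 = 11
16^4 mod 19 = 5
16^5 mod 19 = 4
16^6 mod 19 = 7
16^7 mod 19 = 17
16^8 mod 19 = 6
16^9 mod 19 = 1
16^10 mod 19 = 16


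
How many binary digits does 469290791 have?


469290791 in base 2 = 11011111110001100111100100111
Number of digits = 29

29 digits (base 2)


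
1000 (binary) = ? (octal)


1000 (base 2) = 8 (decimal)
8 (decimal) = 10 (base 8)


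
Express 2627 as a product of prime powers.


2627 / 37 = 71
71 / 71 = 1
2627 = 37 × 71


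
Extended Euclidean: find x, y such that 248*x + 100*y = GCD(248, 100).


Tabular extended Euclidean (each row: r = 248*s + 100*t):
r=248, s=1, t=0
r=100, s=0, t=1
q=2: r=48, s=1, t=-2   [248*(1) + 100*(-2) = 48]
q=2: r=4, s=-2, t=5   [248*(-2) + 100*(5) = 4]
q=12: r=0, s=25, t=-62   [248*(25) + 100*(-62) = 0]
GCD = 4; from the row with r=4: x=-2, y=5
Check: 248*(-2) + 100*(5) = -496 + 500 = 4

GCD = 4, x = -2, y = 5


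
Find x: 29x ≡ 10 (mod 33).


GCD(29, 33) = 1, unique solution
a^(-1) mod 33 = 8
x = 8 * 10 mod 33 = 14

x ≡ 14 (mod 33)


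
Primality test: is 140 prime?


140 / 2 = 70 (exact division)
140 is NOT prime.

No, 140 is not prime


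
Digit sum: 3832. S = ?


3 + 8 + 3 + 2 = 16


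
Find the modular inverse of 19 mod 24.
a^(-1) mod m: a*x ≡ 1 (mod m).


Use the extended Euclidean algorithm on (24, 19); each row r = 24*s + 19*t:
r=24, s=1, t=0
r=19, s=0, t=1
q=1: r=5, s=1, t=-1   [24*(1) + 19*(-1) = 5]
q=3: r=4, s=-3, t=4   [24*(-3) + 19*(4) = 4]
q=1: r=1, s=4, t=-5   [24*(4) + 19*(-5) = 1]
q=4: r=0, s=-19, t=24   [24*(-19) + 19*(24) = 0]
GCD = 1 with t = -5, so 19*(-5) ≡ 1 (mod 24)
Inverse = -5 mod 24 = 19
Check: 19 * 19 = 361 ≡ 1 (mod 24)

19^(-1) ≡ 19 (mod 24)


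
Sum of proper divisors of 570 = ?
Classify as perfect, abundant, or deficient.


Proper divisors: 1, 2, 3, 5, 6, 10, 15, 19, 30, 38, 57, 95, 114, 190, 285
Sum = 1 + 2 + 3 + 5 + 6 + 10 + 15 + 19 + 30 + 38 + 57 + 95 + 114 + 190 + 285 = 870
870 > 570 → abundant

s(570) = 870 (abundant)


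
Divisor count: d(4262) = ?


4262 = 2^1 × 2131^1
d(4262) = (1+1) × (1+1) = 4

4 divisors


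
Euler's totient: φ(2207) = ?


2207 = 2207
Prime factors: 2207
φ(2207) = 2207 × (1-1/2207)
= 2207 × 2206/2207 = 2206

φ(2207) = 2206


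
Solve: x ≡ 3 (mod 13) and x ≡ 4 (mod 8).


M = 13*8 = 104
M1 = M/13 = 8, M2 = M/8 = 13
M1^(-1) mod 13 = 5, M2^(-1) mod 8 = 5
x = 3*8*5 + 4*13*5 = 380
380 mod 104 = 68
Check: 68 mod 13 = 3 ✓, 68 mod 8 = 4 ✓

x ≡ 68 (mod 104)


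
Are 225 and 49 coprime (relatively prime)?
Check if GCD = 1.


Euclidean algorithm:
225 = 4 * 49 + 29
49 = 1 * 29 + 20
29 = 1 * 20 + 9
20 = 2 * 9 + 2
9 = 4 * 2 + 1
2 = 2 * 1 + 0
GCD(225, 49) = 1

Yes, coprime (GCD = 1)


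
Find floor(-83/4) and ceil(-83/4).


-83/4 = -20.7500
floor = -21
ceil = -20

floor = -21, ceil = -20


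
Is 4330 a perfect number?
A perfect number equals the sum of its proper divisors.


Proper divisors of 4330: 1, 2, 5, 10, 433, 866, 2165
Sum = 1 + 2 + 5 + 10 + 433 + 866 + 2165 = 3482

No, 4330 is not perfect (3482 ≠ 4330)


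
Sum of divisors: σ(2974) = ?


Divisors of 2974: 1, 2, 1487, 2974
Sum = 1 + 2 + 1487 + 2974 = 4464

σ(2974) = 4464


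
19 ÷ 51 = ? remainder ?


19 = 51 * 0 + 19
Check: 0 + 19 = 19

q = 0, r = 19


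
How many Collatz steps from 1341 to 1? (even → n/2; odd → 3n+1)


1341 → 4024 → 2012 → 1006 → 503 → 1510 → 755 → 2266 → 1133 → 3400 → 1700 → 850 → 425 → 1276 → 638 → 319 → 958 → 479 → 1438 → 719 → 2158 → 1079 → 3238 → 1619 → 4858 → 2429 → 7288 → 3644 → 1822 → 911 → 2734 → 1367 → 4102 → 2051 → 6154 → 3077 → 9232 → 4616 → 2308 → 1154 → 577 → 1732 → 866 → 433 → 1300 → 650 → 325 → 976 → 488 → 244 → 122 → 61 → 184 → 92 → 46 → 23 → 70 → 35 → 106 → 53 → 160 → 80 → 40 → 20 → 10 → 5 → 16 → 8 → 4 → 2 → 1
Total steps = 70

70 steps


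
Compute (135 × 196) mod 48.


135 × 196 = 26460
26460 mod 48 = 12


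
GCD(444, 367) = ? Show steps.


444 = 1 * 367 + 77
367 = 4 * 77 + 59
77 = 1 * 59 + 18
59 = 3 * 18 + 5
18 = 3 * 5 + 3
5 = 1 * 3 + 2
3 = 1 * 2 + 1
2 = 2 * 1 + 0
GCD = 1


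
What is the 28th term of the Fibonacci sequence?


Sequence: 1, 1, 2, 3, 5, 8, 13, 21, 34, 55, 89, 144, 233, 377, 610, 987, 1597, 2584, 4181, 6765, 10946, 17711, 28657, 46368, 75025, 121393, 196418, 317811
F(28) = 317811


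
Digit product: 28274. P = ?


2 × 8 × 2 × 7 × 4 = 896


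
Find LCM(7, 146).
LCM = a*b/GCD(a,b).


GCD(7, 146) = 1
LCM = 7*146/1 = 1022/1 = 1022

LCM = 1022


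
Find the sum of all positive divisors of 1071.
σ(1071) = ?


Divisors of 1071: 1, 3, 7, 9, 17, 21, 51, 63, 119, 153, 357, 1071
Sum = 1 + 3 + 7 + 9 + 17 + 21 + 51 + 63 + 119 + 153 + 357 + 1071 = 1872

σ(1071) = 1872


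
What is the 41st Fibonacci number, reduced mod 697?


F(k) mod 697 for k=1..41:
1, 1, 2, 3, 5, 8, 13, 21, 34, 55, 89, 144, 233, 377, 610, 290, 203, 493, 696, 492, 491, 286, 80, 366, 446, 115, 561, 676, 540, 519, 362, 184, 546, 33, 579, 612, 494, 409, 206, 615, 124
F(41) mod 697 = 124


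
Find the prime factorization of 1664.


1664 / 2 = 832
832 / 2 = 416
416 / 2 = 208
208 / 2 = 104
104 / 2 = 52
52 / 2 = 26
26 / 2 = 13
13 / 13 = 1
1664 = 2^7 × 13


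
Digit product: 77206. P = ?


7 × 7 × 2 × 0 × 6 = 0


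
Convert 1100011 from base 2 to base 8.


1100011 (base 2) = 99 (decimal)
99 (decimal) = 143 (base 8)


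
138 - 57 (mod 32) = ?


138 - 57 = 81
81 mod 32 = 17


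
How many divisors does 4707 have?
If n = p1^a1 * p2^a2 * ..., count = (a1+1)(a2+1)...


4707 = 3^2 × 523^1
d(4707) = (2+1) × (1+1) = 6

6 divisors


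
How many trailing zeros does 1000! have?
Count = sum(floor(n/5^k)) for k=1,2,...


floor(1000/5) = 200
floor(1000/25) = 40
floor(1000/125) = 8
floor(1000/625) = 1
Total = 249

249 trailing zeros


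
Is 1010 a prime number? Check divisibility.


1010 / 2 = 505 (exact division)
1010 is NOT prime.

No, 1010 is not prime


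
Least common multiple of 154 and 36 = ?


GCD(154, 36) = 2
LCM = 154*36/2 = 5544/2 = 2772

LCM = 2772


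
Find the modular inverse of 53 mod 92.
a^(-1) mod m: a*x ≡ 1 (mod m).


Use the extended Euclidean algorithm on (92, 53); each row r = 92*s + 53*t:
r=92, s=1, t=0
r=53, s=0, t=1
q=1: r=39, s=1, t=-1   [92*(1) + 53*(-1) = 39]
q=1: r=14, s=-1, t=2   [92*(-1) + 53*(2) = 14]
q=2: r=11, s=3, t=-5   [92*(3) + 53*(-5) = 11]
q=1: r=3, s=-4, t=7   [92*(-4) + 53*(7) = 3]
q=3: r=2, s=15, t=-26   [92*(15) + 53*(-26) = 2]
q=1: r=1, s=-19, t=33   [92*(-19) + 53*(33) = 1]
q=2: r=0, s=53, t=-92   [92*(53) + 53*(-92) = 0]
GCD = 1 with t = 33, so 53*(33) ≡ 1 (mod 92)
Inverse = 33 mod 92 = 33
Check: 53 * 33 = 1749 ≡ 1 (mod 92)

53^(-1) ≡ 33 (mod 92)


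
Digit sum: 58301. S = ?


5 + 8 + 3 + 0 + 1 = 17


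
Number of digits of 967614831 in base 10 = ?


967614831 has 9 digits in base 10
floor(log10(967614831)) + 1 = floor(8.9857) + 1 = 9

9 digits (base 10)


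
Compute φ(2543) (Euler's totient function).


2543 = 2543
Prime factors: 2543
φ(2543) = 2543 × (1-1/2543)
= 2543 × 2542/2543 = 2542

φ(2543) = 2542


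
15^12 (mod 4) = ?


15^1 mod 4 = 3
15^2 mod 4 = 1
15^3 mod 4 = 3
15^4 mod 4 = 1
15^5 mod 4 = 3
15^6 mod 4 = 1
15^7 mod 4 = 3
15^8 mod 4 = 1
15^9 mod 4 = 3
15^10 mod 4 = 1
15^11 mod 4 = 3
15^12 mod 4 = 1


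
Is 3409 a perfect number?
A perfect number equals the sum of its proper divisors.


Proper divisors of 3409: 1, 7, 487
Sum = 1 + 7 + 487 = 495

No, 3409 is not perfect (495 ≠ 3409)


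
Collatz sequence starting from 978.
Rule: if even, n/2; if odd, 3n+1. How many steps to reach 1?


978 → 489 → 1468 → 734 → 367 → 1102 → 551 → 1654 → 827 → 2482 → 1241 → 3724 → 1862 → 931 → 2794 → 1397 → 4192 → 2096 → 1048 → 524 → 262 → 131 → 394 → 197 → 592 → 296 → 148 → 74 → 37 → 112 → 56 → 28 → 14 → 7 → 22 → 11 → 34 → 17 → 52 → 26 → 13 → 40 → 20 → 10 → 5 → 16 → 8 → 4 → 2 → 1
Total steps = 49

49 steps


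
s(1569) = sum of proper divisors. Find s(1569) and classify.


Proper divisors: 1, 3, 523
Sum = 1 + 3 + 523 = 527
527 < 1569 → deficient

s(1569) = 527 (deficient)


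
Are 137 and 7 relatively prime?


Euclidean algorithm:
137 = 19 * 7 + 4
7 = 1 * 4 + 3
4 = 1 * 3 + 1
3 = 3 * 1 + 0
GCD(137, 7) = 1

Yes, coprime (GCD = 1)


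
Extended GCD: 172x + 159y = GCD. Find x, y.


Tabular extended Euclidean (each row: r = 172*s + 159*t):
r=172, s=1, t=0
r=159, s=0, t=1
q=1: r=13, s=1, t=-1   [172*(1) + 159*(-1) = 13]
q=12: r=3, s=-12, t=13   [172*(-12) + 159*(13) = 3]
q=4: r=1, s=49, t=-53   [172*(49) + 159*(-53) = 1]
q=3: r=0, s=-159, t=172   [172*(-159) + 159*(172) = 0]
GCD = 1; from the row with r=1: x=49, y=-53
Check: 172*(49) + 159*(-53) = 8428 - 8427 = 1

GCD = 1, x = 49, y = -53


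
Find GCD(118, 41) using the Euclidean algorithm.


118 = 2 * 41 + 36
41 = 1 * 36 + 5
36 = 7 * 5 + 1
5 = 5 * 1 + 0
GCD = 1


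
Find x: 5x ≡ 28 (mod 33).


GCD(5, 33) = 1, unique solution
a^(-1) mod 33 = 20
x = 20 * 28 mod 33 = 32

x ≡ 32 (mod 33)


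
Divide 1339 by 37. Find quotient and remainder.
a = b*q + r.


1339 = 37 * 36 + 7
Check: 1332 + 7 = 1339

q = 36, r = 7


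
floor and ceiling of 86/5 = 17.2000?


86/5 = 17.2000
floor = 17
ceil = 18

floor = 17, ceil = 18


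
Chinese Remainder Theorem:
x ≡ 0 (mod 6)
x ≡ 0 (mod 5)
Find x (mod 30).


M = 6*5 = 30
M1 = M/6 = 5, M2 = M/5 = 6
M1^(-1) mod 6 = 5, M2^(-1) mod 5 = 1
x = 0*5*5 + 0*6*1 = 0
0 mod 30 = 0
Check: 0 mod 6 = 0 ✓, 0 mod 5 = 0 ✓

x ≡ 0 (mod 30)


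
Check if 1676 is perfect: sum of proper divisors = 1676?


Proper divisors of 1676: 1, 2, 4, 419, 838
Sum = 1 + 2 + 4 + 419 + 838 = 1264

No, 1676 is not perfect (1264 ≠ 1676)


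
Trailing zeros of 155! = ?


floor(155/5) = 31
floor(155/25) = 6
floor(155/125) = 1
Total = 38

38 trailing zeros


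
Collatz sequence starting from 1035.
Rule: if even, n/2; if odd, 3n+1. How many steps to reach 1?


1035 → 3106 → 1553 → 4660 → 2330 → 1165 → 3496 → 1748 → 874 → 437 → 1312 → 656 → 328 → 164 → 82 → 41 → 124 → 62 → 31 → 94 → 47 → 142 → 71 → 214 → 107 → 322 → 161 → 484 → 242 → 121 → 364 → 182 → 91 → 274 → 137 → 412 → 206 → 103 → 310 → 155 → 466 → 233 → 700 → 350 → 175 → 526 → 263 → 790 → 395 → 1186 → 593 → 1780 → 890 → 445 → 1336 → 668 → 334 → 167 → 502 → 251 → 754 → 377 → 1132 → 566 → 283 → 850 → 425 → 1276 → 638 → 319 → 958 → 479 → 1438 → 719 → 2158 → 1079 → 3238 → 1619 → 4858 → 2429 → 7288 → 3644 → 1822 → 911 → 2734 → 1367 → 4102 → 2051 → 6154 → 3077 → 9232 → 4616 → 2308 → 1154 → 577 → 1732 → 866 → 433 → 1300 → 650 → 325 → 976 → 488 → 244 → 122 → 61 → 184 → 92 → 46 → 23 → 70 → 35 → 106 → 53 → 160 → 80 → 40 → 20 → 10 → 5 → 16 → 8 → 4 → 2 → 1
Total steps = 124

124 steps


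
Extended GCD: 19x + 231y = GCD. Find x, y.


Tabular extended Euclidean (each row: r = 19*s + 231*t):
r=19, s=1, t=0
r=231, s=0, t=1
q=0: r=19, s=1, t=0   [19*(1) + 231*(0) = 19]
q=12: r=3, s=-12, t=1   [19*(-12) + 231*(1) = 3]
q=6: r=1, s=73, t=-6   [19*(73) + 231*(-6) = 1]
q=3: r=0, s=-231, t=19   [19*(-231) + 231*(19) = 0]
GCD = 1; from the row with r=1: x=73, y=-6
Check: 19*(73) + 231*(-6) = 1387 - 1386 = 1

GCD = 1, x = 73, y = -6


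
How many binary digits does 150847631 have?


150847631 in base 2 = 1000111111011100000010001111
Number of digits = 28

28 digits (base 2)


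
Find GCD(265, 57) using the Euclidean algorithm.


265 = 4 * 57 + 37
57 = 1 * 37 + 20
37 = 1 * 20 + 17
20 = 1 * 17 + 3
17 = 5 * 3 + 2
3 = 1 * 2 + 1
2 = 2 * 1 + 0
GCD = 1


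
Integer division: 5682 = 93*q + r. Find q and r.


5682 = 93 * 61 + 9
Check: 5673 + 9 = 5682

q = 61, r = 9


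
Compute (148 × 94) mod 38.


148 × 94 = 13912
13912 mod 38 = 4


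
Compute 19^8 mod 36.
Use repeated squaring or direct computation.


19^1 mod 36 = 19
19^2 mod 36 = 1
19^3 mod 36 = 19
19^4 mod 36 = 1
19^5 mod 36 = 19
19^6 mod 36 = 1
19^7 mod 36 = 19
19^8 mod 36 = 1


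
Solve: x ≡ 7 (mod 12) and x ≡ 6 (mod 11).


M = 12*11 = 132
M1 = M/12 = 11, M2 = M/11 = 12
M1^(-1) mod 12 = 11, M2^(-1) mod 11 = 1
x = 7*11*11 + 6*12*1 = 919
919 mod 132 = 127
Check: 127 mod 12 = 7 ✓, 127 mod 11 = 6 ✓

x ≡ 127 (mod 132)


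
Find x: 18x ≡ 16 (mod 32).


GCD(18, 32) = 2 divides 16
Divide: 9x ≡ 8 (mod 16)
x ≡ 8 (mod 16)


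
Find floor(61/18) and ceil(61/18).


61/18 = 3.3889
floor = 3
ceil = 4

floor = 3, ceil = 4


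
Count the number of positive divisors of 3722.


3722 = 2^1 × 1861^1
d(3722) = (1+1) × (1+1) = 4

4 divisors


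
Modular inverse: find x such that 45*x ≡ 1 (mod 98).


Use the extended Euclidean algorithm on (98, 45); each row r = 98*s + 45*t:
r=98, s=1, t=0
r=45, s=0, t=1
q=2: r=8, s=1, t=-2   [98*(1) + 45*(-2) = 8]
q=5: r=5, s=-5, t=11   [98*(-5) + 45*(11) = 5]
q=1: r=3, s=6, t=-13   [98*(6) + 45*(-13) = 3]
q=1: r=2, s=-11, t=24   [98*(-11) + 45*(24) = 2]
q=1: r=1, s=17, t=-37   [98*(17) + 45*(-37) = 1]
q=2: r=0, s=-45, t=98   [98*(-45) + 45*(98) = 0]
GCD = 1 with t = -37, so 45*(-37) ≡ 1 (mod 98)
Inverse = -37 mod 98 = 61
Check: 45 * 61 = 2745 ≡ 1 (mod 98)

45^(-1) ≡ 61 (mod 98)


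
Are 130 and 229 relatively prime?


Euclidean algorithm:
229 = 1 * 130 + 99
130 = 1 * 99 + 31
99 = 3 * 31 + 6
31 = 5 * 6 + 1
6 = 6 * 1 + 0
GCD(130, 229) = 1

Yes, coprime (GCD = 1)


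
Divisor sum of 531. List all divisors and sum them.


Divisors of 531: 1, 3, 9, 59, 177, 531
Sum = 1 + 3 + 9 + 59 + 177 + 531 = 780

σ(531) = 780


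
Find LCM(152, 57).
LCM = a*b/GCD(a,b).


GCD(152, 57) = 19
LCM = 152*57/19 = 8664/19 = 456

LCM = 456


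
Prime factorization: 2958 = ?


2958 / 2 = 1479
1479 / 3 = 493
493 / 17 = 29
29 / 29 = 1
2958 = 2 × 3 × 17 × 29


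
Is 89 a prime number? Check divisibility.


Check divisors up to sqrt(89) = 9.4340
No divisors found.
89 is prime.

Yes, 89 is prime


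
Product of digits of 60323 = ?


6 × 0 × 3 × 2 × 3 = 0


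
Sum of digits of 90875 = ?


9 + 0 + 8 + 7 + 5 = 29


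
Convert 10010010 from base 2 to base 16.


10010010 (base 2) = 146 (decimal)
146 (decimal) = 92 (base 16)


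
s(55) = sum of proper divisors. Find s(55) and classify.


Proper divisors: 1, 5, 11
Sum = 1 + 5 + 11 = 17
17 < 55 → deficient

s(55) = 17 (deficient)


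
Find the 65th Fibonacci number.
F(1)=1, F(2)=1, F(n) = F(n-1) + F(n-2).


Sequence: 1, 1, 2, 3, 5, 8, 13, 21, 34, 55, 89, 144, 233, 377, 610, 987, 1597, 2584, 4181, 6765, 10946, 17711, 28657, 46368, 75025, 121393, 196418, 317811, 514229, 832040, 1346269, 2178309, 3524578, 5702887, 9227465, 14930352, 24157817, 39088169, 63245986, 102334155, 165580141, 267914296, 433494437, 701408733, 1134903170, 1836311903, 2971215073, 4807526976, 7778742049, 12586269025, 20365011074, 32951280099, 53316291173, 86267571272, 139583862445, 225851433717, 365435296162, 591286729879, 956722026041, 1548008755920, 2504730781961, 4052739537881, 6557470319842, 10610209857723, 17167680177565
F(65) = 17167680177565


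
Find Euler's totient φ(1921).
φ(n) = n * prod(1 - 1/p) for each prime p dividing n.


1921 = 17 × 113
Prime factors: 17, 113
φ(1921) = 1921 × (1-1/17) × (1-1/113)
= 1921 × 16/17 × 112/113 = 1792

φ(1921) = 1792


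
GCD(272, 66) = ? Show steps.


272 = 4 * 66 + 8
66 = 8 * 8 + 2
8 = 4 * 2 + 0
GCD = 2
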